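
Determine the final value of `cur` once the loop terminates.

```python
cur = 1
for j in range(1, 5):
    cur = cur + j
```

Let's trace through this code step by step.

Initialize: cur = 1
Entering loop: for j in range(1, 5):
After iteration 1: j = 1, cur = 2
After iteration 2: j = 2, cur = 4
After iteration 3: j = 3, cur = 7
After iteration 4: j = 4, cur = 11
Loop ends.

Final answer: 11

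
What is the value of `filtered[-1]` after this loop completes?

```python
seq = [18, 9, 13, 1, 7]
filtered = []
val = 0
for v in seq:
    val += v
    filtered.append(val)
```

Let's trace through this code step by step.

Initialize: seq = [18, 9, 13, 1, 7]
Initialize: filtered = []
Initialize: val = 0
Entering loop: for v in seq:
After iteration 1: v = 18, filtered = [18], val = 18
After iteration 2: v = 9, filtered = [18, 27], val = 27
After iteration 3: v = 13, filtered = [18, 27, 40], val = 40
After iteration 4: v = 1, filtered = [18, 27, 40, 41], val = 41
After iteration 5: v = 7, filtered = [18, 27, 40, 41, 48], val = 48
Loop ends.
filtered[-1] = 48

Final answer: 48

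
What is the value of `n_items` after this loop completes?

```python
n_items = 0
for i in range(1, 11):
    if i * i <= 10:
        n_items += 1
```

Let's trace through this code step by step.

Initialize: n_items = 0
Entering loop: for i in range(1, 11):
After iteration 1: i = 1, n_items = 1
After iteration 2: i = 2, n_items = 2
After iteration 3: i = 3, n_items = 3
After iteration 4: i = 4, n_items = 3
After iteration 5: i = 5, n_items = 3
After iteration 6: i = 6, n_items = 3
After iteration 7: i = 7, n_items = 3
After iteration 8: i = 8, n_items = 3
After iteration 9: i = 9, n_items = 3
After iteration 10: i = 10, n_items = 3
Loop ends.

Final answer: 3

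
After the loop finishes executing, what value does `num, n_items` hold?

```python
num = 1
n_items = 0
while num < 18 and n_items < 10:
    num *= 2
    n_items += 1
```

Let's trace through this code step by step.

Initialize: num = 1
Initialize: n_items = 0
Entering loop: while num < 18 and n_items < 10:
After iteration 1: num = 2, n_items = 1
After iteration 2: num = 4, n_items = 2
After iteration 3: num = 8, n_items = 3
After iteration 4: num = 16, n_items = 4
After iteration 5: num = 32, n_items = 5
Loop ends.

Final answer: 32, 5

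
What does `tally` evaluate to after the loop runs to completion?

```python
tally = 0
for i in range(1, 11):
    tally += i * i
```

Let's trace through this code step by step.

Initialize: tally = 0
Entering loop: for i in range(1, 11):
After iteration 1: i = 1, tally = 1
After iteration 2: i = 2, tally = 5
After iteration 3: i = 3, tally = 14
After iteration 4: i = 4, tally = 30
After iteration 5: i = 5, tally = 55
After iteration 6: i = 6, tally = 91
After iteration 7: i = 7, tally = 140
After iteration 8: i = 8, tally = 204
After iteration 9: i = 9, tally = 285
After iteration 10: i = 10, tally = 385
Loop ends.

Final answer: 385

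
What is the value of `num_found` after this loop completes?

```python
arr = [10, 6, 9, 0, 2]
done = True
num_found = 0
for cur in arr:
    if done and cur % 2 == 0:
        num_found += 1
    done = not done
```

Let's trace through this code step by step.

Initialize: arr = [10, 6, 9, 0, 2]
Initialize: done = True
Initialize: num_found = 0
Entering loop: for cur in arr:
After iteration 1: cur = 10, done = False, num_found = 1
After iteration 2: cur = 6, done = True, num_found = 1
After iteration 3: cur = 9, done = False, num_found = 1
After iteration 4: cur = 0, done = True, num_found = 1
After iteration 5: cur = 2, done = False, num_found = 2
Loop ends.

Final answer: 2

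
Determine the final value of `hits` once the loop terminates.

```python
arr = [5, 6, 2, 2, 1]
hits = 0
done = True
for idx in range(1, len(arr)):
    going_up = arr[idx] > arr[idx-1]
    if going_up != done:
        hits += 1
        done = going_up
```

Let's trace through this code step by step.

Initialize: arr = [5, 6, 2, 2, 1]
Initialize: hits = 0
Initialize: done = True
Entering loop: for idx in range(1, len(arr)):
After iteration 1: idx = 1, hits = 0, done = True, going_up = True
After iteration 2: idx = 2, hits = 1, done = False, going_up = False
After iteration 3: idx = 3, hits = 1, done = False, going_up = False
After iteration 4: idx = 4, hits = 1, done = False, going_up = False
Loop ends.

Final answer: 1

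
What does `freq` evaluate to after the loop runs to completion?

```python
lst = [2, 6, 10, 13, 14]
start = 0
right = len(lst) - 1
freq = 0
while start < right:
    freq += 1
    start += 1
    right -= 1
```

Let's trace through this code step by step.

Initialize: lst = [2, 6, 10, 13, 14]
Initialize: start = 0
Initialize: right = 4
Initialize: freq = 0
Entering loop: while start < right:
After iteration 1: start = 1, right = 3, freq = 1
After iteration 2: start = 2, right = 2, freq = 2
Loop ends.

Final answer: 2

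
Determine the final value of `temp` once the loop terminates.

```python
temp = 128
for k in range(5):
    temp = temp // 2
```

Let's trace through this code step by step.

Initialize: temp = 128
Entering loop: for k in range(5):
After iteration 1: k = 0, temp = 64
After iteration 2: k = 1, temp = 32
After iteration 3: k = 2, temp = 16
After iteration 4: k = 3, temp = 8
After iteration 5: k = 4, temp = 4
Loop ends.

Final answer: 4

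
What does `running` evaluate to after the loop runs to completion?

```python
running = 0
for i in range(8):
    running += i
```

Let's trace through this code step by step.

Initialize: running = 0
Entering loop: for i in range(8):
After iteration 1: i = 0, running = 0
After iteration 2: i = 1, running = 1
After iteration 3: i = 2, running = 3
After iteration 4: i = 3, running = 6
After iteration 5: i = 4, running = 10
After iteration 6: i = 5, running = 15
After iteration 7: i = 6, running = 21
After iteration 8: i = 7, running = 28
Loop ends.

Final answer: 28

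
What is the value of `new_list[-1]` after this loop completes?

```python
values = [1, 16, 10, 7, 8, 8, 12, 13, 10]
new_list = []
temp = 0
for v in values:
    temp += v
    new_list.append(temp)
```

Let's trace through this code step by step.

Initialize: values = [1, 16, 10, 7, 8, 8, 12, 13, 10]
Initialize: new_list = []
Initialize: temp = 0
Entering loop: for v in values:
After iteration 1: v = 1, new_list = [1], temp = 1
After iteration 2: v = 16, new_list = [1, 17], temp = 17
After iteration 3: v = 10, new_list = [1, 17, 27], temp = 27
After iteration 4: v = 7, new_list = [1, 17, 27, 34], temp = 34
After iteration 5: v = 8, new_list = [1, 17, 27, 34, 42], temp = 42
After iteration 6: v = 8, new_list = [1, 17, 27, 34, 42, 50], temp = 50
After iteration 7: v = 12, new_list = [1, 17, 27, 34, 42, 50, 62], temp = 62
After iteration 8: v = 13, new_list = [1, 17, 27, 34, 42, 50, 62, 75], temp = 75
After iteration 9: v = 10, new_list = [1, 17, 27, 34, 42, 50, 62, 75, 85], temp = 85
Loop ends.
new_list[-1] = 85

Final answer: 85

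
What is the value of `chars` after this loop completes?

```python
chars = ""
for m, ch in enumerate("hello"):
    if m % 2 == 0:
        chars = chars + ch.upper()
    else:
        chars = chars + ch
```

Let's trace through this code step by step.

Initialize: chars = ''
Entering loop: for m, ch in enumerate("hello"):
After iteration 1: m = 0, ch = 'h', chars = 'H'
After iteration 2: m = 1, ch = 'e', chars = 'He'
After iteration 3: m = 2, ch = 'l', chars = 'HeL'
After iteration 4: m = 3, ch = 'l', chars = 'HeLl'
After iteration 5: m = 4, ch = 'o', chars = 'HeLlO'
Loop ends.

Final answer: 'HeLlO'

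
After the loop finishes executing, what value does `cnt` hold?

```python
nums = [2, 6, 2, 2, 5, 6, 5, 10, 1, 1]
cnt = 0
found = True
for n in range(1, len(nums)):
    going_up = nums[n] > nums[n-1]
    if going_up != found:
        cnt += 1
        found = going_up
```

Let's trace through this code step by step.

Initialize: nums = [2, 6, 2, 2, 5, 6, 5, 10, 1, 1]
Initialize: cnt = 0
Initialize: found = True
Entering loop: for n in range(1, len(nums)):
After iteration 1: n = 1, cnt = 0, found = True, going_up = True
After iteration 2: n = 2, cnt = 1, found = False, going_up = False
After iteration 3: n = 3, cnt = 1, found = False, going_up = False
After iteration 4: n = 4, cnt = 2, found = True, going_up = True
After iteration 5: n = 5, cnt = 2, found = True, going_up = True
After iteration 6: n = 6, cnt = 3, found = False, going_up = False
After iteration 7: n = 7, cnt = 4, found = True, going_up = True
After iteration 8: n = 8, cnt = 5, found = False, going_up = False
After iteration 9: n = 9, cnt = 5, found = False, going_up = False
Loop ends.

Final answer: 5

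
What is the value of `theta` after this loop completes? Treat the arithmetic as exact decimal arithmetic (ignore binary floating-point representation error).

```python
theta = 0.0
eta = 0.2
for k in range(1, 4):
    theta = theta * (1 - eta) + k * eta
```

Let's trace through this code step by step.

Initialize: theta = 0.0
Initialize: eta = 0.2
Entering loop: for k in range(1, 4):
After iteration 1: k = 1, theta = 0.2
After iteration 2: k = 2, theta = 0.56
After iteration 3: k = 3, theta = 1.048
Loop ends.

Final answer: 1.048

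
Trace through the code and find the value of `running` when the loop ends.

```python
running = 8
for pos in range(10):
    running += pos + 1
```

Let's trace through this code step by step.

Initialize: running = 8
Entering loop: for pos in range(10):
After iteration 1: pos = 0, running = 9
After iteration 2: pos = 1, running = 11
After iteration 3: pos = 2, running = 14
After iteration 4: pos = 3, running = 18
After iteration 5: pos = 4, running = 23
After iteration 6: pos = 5, running = 29
After iteration 7: pos = 6, running = 36
After iteration 8: pos = 7, running = 44
After iteration 9: pos = 8, running = 53
After iteration 10: pos = 9, running = 63
Loop ends.

Final answer: 63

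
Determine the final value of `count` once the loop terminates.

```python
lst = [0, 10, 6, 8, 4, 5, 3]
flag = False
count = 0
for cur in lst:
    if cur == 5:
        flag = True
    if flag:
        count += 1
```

Let's trace through this code step by step.

Initialize: lst = [0, 10, 6, 8, 4, 5, 3]
Initialize: flag = False
Initialize: count = 0
Entering loop: for cur in lst:
After iteration 1: cur = 0, flag = False, count = 0
After iteration 2: cur = 10, flag = False, count = 0
After iteration 3: cur = 6, flag = False, count = 0
After iteration 4: cur = 8, flag = False, count = 0
After iteration 5: cur = 4, flag = False, count = 0
After iteration 6: cur = 5, flag = True, count = 1
After iteration 7: cur = 3, flag = True, count = 2
Loop ends.

Final answer: 2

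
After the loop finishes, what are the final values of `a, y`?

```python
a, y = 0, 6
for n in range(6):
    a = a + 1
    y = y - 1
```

Let's trace through this code step by step.

Initialize: a = 0
Initialize: y = 6
Entering loop: for n in range(6):
After iteration 1: n = 0, a = 1, y = 5
After iteration 2: n = 1, a = 2, y = 4
After iteration 3: n = 2, a = 3, y = 3
After iteration 4: n = 3, a = 4, y = 2
After iteration 5: n = 4, a = 5, y = 1
After iteration 6: n = 5, a = 6, y = 0
Loop ends.

Final answer: 6, 0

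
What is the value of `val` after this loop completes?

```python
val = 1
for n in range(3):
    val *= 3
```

Let's trace through this code step by step.

Initialize: val = 1
Entering loop: for n in range(3):
After iteration 1: n = 0, val = 3
After iteration 2: n = 1, val = 9
After iteration 3: n = 2, val = 27
Loop ends.

Final answer: 27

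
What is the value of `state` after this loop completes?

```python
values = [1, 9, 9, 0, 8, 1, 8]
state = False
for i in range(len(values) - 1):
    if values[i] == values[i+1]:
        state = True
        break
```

Let's trace through this code step by step.

Initialize: values = [1, 9, 9, 0, 8, 1, 8]
Initialize: state = False
Entering loop: for i in range(len(values) - 1):
After iteration 1: i = 0, state = False
After iteration 2: i = 1, state = True
Loop ends.

Final answer: True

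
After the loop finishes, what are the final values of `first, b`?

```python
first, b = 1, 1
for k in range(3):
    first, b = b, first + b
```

Let's trace through this code step by step.

Initialize: first = 1
Initialize: b = 1
Entering loop: for k in range(3):
After iteration 1: k = 0, first = 1, b = 2
After iteration 2: k = 1, first = 2, b = 3
After iteration 3: k = 2, first = 3, b = 5
Loop ends.

Final answer: 3, 5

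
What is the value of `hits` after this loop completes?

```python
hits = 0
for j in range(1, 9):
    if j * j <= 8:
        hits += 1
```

Let's trace through this code step by step.

Initialize: hits = 0
Entering loop: for j in range(1, 9):
After iteration 1: j = 1, hits = 1
After iteration 2: j = 2, hits = 2
After iteration 3: j = 3, hits = 2
After iteration 4: j = 4, hits = 2
After iteration 5: j = 5, hits = 2
After iteration 6: j = 6, hits = 2
After iteration 7: j = 7, hits = 2
After iteration 8: j = 8, hits = 2
Loop ends.

Final answer: 2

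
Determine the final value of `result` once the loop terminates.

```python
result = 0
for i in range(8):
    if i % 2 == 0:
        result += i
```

Let's trace through this code step by step.

Initialize: result = 0
Entering loop: for i in range(8):
After iteration 1: i = 0, result = 0
After iteration 2: i = 1, result = 0
After iteration 3: i = 2, result = 2
After iteration 4: i = 3, result = 2
After iteration 5: i = 4, result = 6
After iteration 6: i = 5, result = 6
After iteration 7: i = 6, result = 12
After iteration 8: i = 7, result = 12
Loop ends.

Final answer: 12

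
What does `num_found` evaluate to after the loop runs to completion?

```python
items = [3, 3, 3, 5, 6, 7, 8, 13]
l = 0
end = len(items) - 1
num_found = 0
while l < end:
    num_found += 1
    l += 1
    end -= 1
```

Let's trace through this code step by step.

Initialize: items = [3, 3, 3, 5, 6, 7, 8, 13]
Initialize: l = 0
Initialize: end = 7
Initialize: num_found = 0
Entering loop: while l < end:
After iteration 1: l = 1, end = 6, num_found = 1
After iteration 2: l = 2, end = 5, num_found = 2
After iteration 3: l = 3, end = 4, num_found = 3
After iteration 4: l = 4, end = 3, num_found = 4
Loop ends.

Final answer: 4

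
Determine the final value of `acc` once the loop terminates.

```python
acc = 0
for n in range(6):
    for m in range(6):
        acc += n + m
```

Let's trace through this code step by step.

Initialize: acc = 0
Entering loop: for n in range(6):
After iteration 1: n = 0, acc = 15
After iteration 2: n = 1, acc = 36
After iteration 3: n = 2, acc = 63
After iteration 4: n = 3, acc = 96
After iteration 5: n = 4, acc = 135
After iteration 6: n = 5, acc = 180
Loop ends.

Final answer: 180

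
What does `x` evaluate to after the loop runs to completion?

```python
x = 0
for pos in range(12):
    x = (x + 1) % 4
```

Let's trace through this code step by step.

Initialize: x = 0
Entering loop: for pos in range(12):
After iteration 1: pos = 0, x = 1
After iteration 2: pos = 1, x = 2
After iteration 3: pos = 2, x = 3
After iteration 4: pos = 3, x = 0
After iteration 5: pos = 4, x = 1
After iteration 6: pos = 5, x = 2
After iteration 7: pos = 6, x = 3
After iteration 8: pos = 7, x = 0
After iteration 9: pos = 8, x = 1
After iteration 10: pos = 9, x = 2
After iteration 11: pos = 10, x = 3
After iteration 12: pos = 11, x = 0
Loop ends.

Final answer: 0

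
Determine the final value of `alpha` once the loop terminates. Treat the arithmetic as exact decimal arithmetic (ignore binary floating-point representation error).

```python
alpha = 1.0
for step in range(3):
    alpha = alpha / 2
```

Let's trace through this code step by step.

Initialize: alpha = 1.0
Entering loop: for step in range(3):
After iteration 1: step = 0, alpha = 0.5
After iteration 2: step = 1, alpha = 0.25
After iteration 3: step = 2, alpha = 0.125
Loop ends.

Final answer: 0.125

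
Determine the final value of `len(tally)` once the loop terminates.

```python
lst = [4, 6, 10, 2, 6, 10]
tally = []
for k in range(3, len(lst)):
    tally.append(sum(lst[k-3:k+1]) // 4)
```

Let's trace through this code step by step.

Initialize: lst = [4, 6, 10, 2, 6, 10]
Initialize: tally = []
Entering loop: for k in range(3, len(lst)):
After iteration 1: k = 3, tally = [5]
After iteration 2: k = 4, tally = [5, 6]
After iteration 3: k = 5, tally = [5, 6, 7]
Loop ends.
len(tally) = 3

Final answer: 3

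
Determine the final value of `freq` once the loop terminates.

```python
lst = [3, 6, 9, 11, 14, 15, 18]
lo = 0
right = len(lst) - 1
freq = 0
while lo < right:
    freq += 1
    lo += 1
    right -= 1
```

Let's trace through this code step by step.

Initialize: lst = [3, 6, 9, 11, 14, 15, 18]
Initialize: lo = 0
Initialize: right = 6
Initialize: freq = 0
Entering loop: while lo < right:
After iteration 1: lo = 1, right = 5, freq = 1
After iteration 2: lo = 2, right = 4, freq = 2
After iteration 3: lo = 3, right = 3, freq = 3
Loop ends.

Final answer: 3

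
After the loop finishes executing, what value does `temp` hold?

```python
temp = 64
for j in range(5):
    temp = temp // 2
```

Let's trace through this code step by step.

Initialize: temp = 64
Entering loop: for j in range(5):
After iteration 1: j = 0, temp = 32
After iteration 2: j = 1, temp = 16
After iteration 3: j = 2, temp = 8
After iteration 4: j = 3, temp = 4
After iteration 5: j = 4, temp = 2
Loop ends.

Final answer: 2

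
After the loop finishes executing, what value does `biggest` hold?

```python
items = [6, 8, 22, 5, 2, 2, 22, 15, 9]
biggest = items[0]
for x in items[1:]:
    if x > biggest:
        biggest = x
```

Let's trace through this code step by step.

Initialize: items = [6, 8, 22, 5, 2, 2, 22, 15, 9]
Initialize: biggest = 6
Entering loop: for x in items[1:]:
After iteration 1: x = 8, biggest = 8
After iteration 2: x = 22, biggest = 22
After iteration 3: x = 5, biggest = 22
After iteration 4: x = 2, biggest = 22
After iteration 5: x = 2, biggest = 22
After iteration 6: x = 22, biggest = 22
After iteration 7: x = 15, biggest = 22
After iteration 8: x = 9, biggest = 22
Loop ends.

Final answer: 22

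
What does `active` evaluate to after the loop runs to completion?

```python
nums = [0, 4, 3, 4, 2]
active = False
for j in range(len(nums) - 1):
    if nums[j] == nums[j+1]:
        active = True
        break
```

Let's trace through this code step by step.

Initialize: nums = [0, 4, 3, 4, 2]
Initialize: active = False
Entering loop: for j in range(len(nums) - 1):
After iteration 1: j = 0, active = False
After iteration 2: j = 1, active = False
After iteration 3: j = 2, active = False
After iteration 4: j = 3, active = False
Loop ends.

Final answer: False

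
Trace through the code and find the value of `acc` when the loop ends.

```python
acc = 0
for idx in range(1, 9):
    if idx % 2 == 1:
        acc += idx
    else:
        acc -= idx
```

Let's trace through this code step by step.

Initialize: acc = 0
Entering loop: for idx in range(1, 9):
After iteration 1: idx = 1, acc = 1
After iteration 2: idx = 2, acc = -1
After iteration 3: idx = 3, acc = 2
After iteration 4: idx = 4, acc = -2
After iteration 5: idx = 5, acc = 3
After iteration 6: idx = 6, acc = -3
After iteration 7: idx = 7, acc = 4
After iteration 8: idx = 8, acc = -4
Loop ends.

Final answer: -4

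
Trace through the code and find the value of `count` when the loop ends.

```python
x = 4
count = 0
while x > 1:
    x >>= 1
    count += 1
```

Let's trace through this code step by step.

Initialize: x = 4
Initialize: count = 0
Entering loop: while x > 1:
After iteration 1: x = 2, count = 1
After iteration 2: x = 1, count = 2
Loop ends.

Final answer: 2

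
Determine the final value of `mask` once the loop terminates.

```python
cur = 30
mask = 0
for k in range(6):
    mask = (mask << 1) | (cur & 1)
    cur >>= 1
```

Let's trace through this code step by step.

Initialize: cur = 30
Initialize: mask = 0
Entering loop: for k in range(6):
After iteration 1: k = 0, cur = 15, mask = 0
After iteration 2: k = 1, cur = 7, mask = 1
After iteration 3: k = 2, cur = 3, mask = 3
After iteration 4: k = 3, cur = 1, mask = 7
After iteration 5: k = 4, cur = 0, mask = 15
After iteration 6: k = 5, cur = 0, mask = 30
Loop ends.

Final answer: 30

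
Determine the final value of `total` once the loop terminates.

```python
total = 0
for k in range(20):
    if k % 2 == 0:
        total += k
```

Let's trace through this code step by step.

Initialize: total = 0
Entering loop: for k in range(20):
After iteration 1: k = 0, total = 0
After iteration 2: k = 1, total = 0
After iteration 3: k = 2, total = 2
After iteration 4: k = 3, total = 2
After iteration 5: k = 4, total = 6
After iteration 6: k = 5, total = 6
After iteration 7: k = 6, total = 12
After iteration 8: k = 7, total = 12
After iteration 9: k = 8, total = 20
After iteration 10: k = 9, total = 20
After iteration 11: k = 10, total = 30
After iteration 12: k = 11, total = 30
After iteration 13: k = 12, total = 42
After iteration 14: k = 13, total = 42
After iteration 15: k = 14, total = 56
After iteration 16: k = 15, total = 56
After iteration 17: k = 16, total = 72
After iteration 18: k = 17, total = 72
After iteration 19: k = 18, total = 90
After iteration 20: k = 19, total = 90
Loop ends.

Final answer: 90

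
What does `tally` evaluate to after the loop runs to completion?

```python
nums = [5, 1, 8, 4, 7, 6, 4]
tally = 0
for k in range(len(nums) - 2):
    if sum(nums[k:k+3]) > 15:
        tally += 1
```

Let's trace through this code step by step.

Initialize: nums = [5, 1, 8, 4, 7, 6, 4]
Initialize: tally = 0
Entering loop: for k in range(len(nums) - 2):
After iteration 1: k = 0, tally = 0
After iteration 2: k = 1, tally = 0
After iteration 3: k = 2, tally = 1
After iteration 4: k = 3, tally = 2
After iteration 5: k = 4, tally = 3
Loop ends.

Final answer: 3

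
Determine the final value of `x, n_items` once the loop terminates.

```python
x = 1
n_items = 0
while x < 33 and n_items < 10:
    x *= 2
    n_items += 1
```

Let's trace through this code step by step.

Initialize: x = 1
Initialize: n_items = 0
Entering loop: while x < 33 and n_items < 10:
After iteration 1: x = 2, n_items = 1
After iteration 2: x = 4, n_items = 2
After iteration 3: x = 8, n_items = 3
After iteration 4: x = 16, n_items = 4
After iteration 5: x = 32, n_items = 5
After iteration 6: x = 64, n_items = 6
Loop ends.

Final answer: 64, 6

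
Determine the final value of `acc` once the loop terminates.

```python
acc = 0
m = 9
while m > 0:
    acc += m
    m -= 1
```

Let's trace through this code step by step.

Initialize: acc = 0
Initialize: m = 9
Entering loop: while m > 0:
After iteration 1: acc = 9, m = 8
After iteration 2: acc = 17, m = 7
After iteration 3: acc = 24, m = 6
After iteration 4: acc = 30, m = 5
After iteration 5: acc = 35, m = 4
After iteration 6: acc = 39, m = 3
After iteration 7: acc = 42, m = 2
After iteration 8: acc = 44, m = 1
After iteration 9: acc = 45, m = 0
Loop ends.

Final answer: 45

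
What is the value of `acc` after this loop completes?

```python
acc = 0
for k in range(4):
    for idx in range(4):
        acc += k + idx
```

Let's trace through this code step by step.

Initialize: acc = 0
Entering loop: for k in range(4):
After iteration 1: k = 0, acc = 6
After iteration 2: k = 1, acc = 16
After iteration 3: k = 2, acc = 30
After iteration 4: k = 3, acc = 48
Loop ends.

Final answer: 48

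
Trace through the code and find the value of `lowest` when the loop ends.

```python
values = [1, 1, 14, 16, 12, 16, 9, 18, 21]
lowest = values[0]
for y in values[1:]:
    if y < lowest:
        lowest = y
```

Let's trace through this code step by step.

Initialize: values = [1, 1, 14, 16, 12, 16, 9, 18, 21]
Initialize: lowest = 1
Entering loop: for y in values[1:]:
After iteration 1: y = 1, lowest = 1
After iteration 2: y = 14, lowest = 1
After iteration 3: y = 16, lowest = 1
After iteration 4: y = 12, lowest = 1
After iteration 5: y = 16, lowest = 1
After iteration 6: y = 9, lowest = 1
After iteration 7: y = 18, lowest = 1
After iteration 8: y = 21, lowest = 1
Loop ends.

Final answer: 1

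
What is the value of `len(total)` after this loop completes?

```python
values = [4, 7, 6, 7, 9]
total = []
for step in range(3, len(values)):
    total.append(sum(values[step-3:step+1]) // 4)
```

Let's trace through this code step by step.

Initialize: values = [4, 7, 6, 7, 9]
Initialize: total = []
Entering loop: for step in range(3, len(values)):
After iteration 1: step = 3, total = [6]
After iteration 2: step = 4, total = [6, 7]
Loop ends.
len(total) = 2

Final answer: 2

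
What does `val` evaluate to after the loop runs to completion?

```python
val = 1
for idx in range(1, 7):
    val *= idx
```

Let's trace through this code step by step.

Initialize: val = 1
Entering loop: for idx in range(1, 7):
After iteration 1: idx = 1, val = 1
After iteration 2: idx = 2, val = 2
After iteration 3: idx = 3, val = 6
After iteration 4: idx = 4, val = 24
After iteration 5: idx = 5, val = 120
After iteration 6: idx = 6, val = 720
Loop ends.

Final answer: 720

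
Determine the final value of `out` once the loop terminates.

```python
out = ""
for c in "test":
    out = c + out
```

Let's trace through this code step by step.

Initialize: out = ''
Entering loop: for c in "test":
After iteration 1: c = 't', out = 't'
After iteration 2: c = 'e', out = 'et'
After iteration 3: c = 's', out = 'set'
After iteration 4: c = 't', out = 'tset'
Loop ends.

Final answer: 'tset'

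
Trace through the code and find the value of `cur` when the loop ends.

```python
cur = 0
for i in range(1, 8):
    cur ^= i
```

Let's trace through this code step by step.

Initialize: cur = 0
Entering loop: for i in range(1, 8):
After iteration 1: i = 1, cur = 1
After iteration 2: i = 2, cur = 3
After iteration 3: i = 3, cur = 0
After iteration 4: i = 4, cur = 4
After iteration 5: i = 5, cur = 1
After iteration 6: i = 6, cur = 7
After iteration 7: i = 7, cur = 0
Loop ends.

Final answer: 0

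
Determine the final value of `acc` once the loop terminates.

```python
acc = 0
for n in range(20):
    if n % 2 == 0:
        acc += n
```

Let's trace through this code step by step.

Initialize: acc = 0
Entering loop: for n in range(20):
After iteration 1: n = 0, acc = 0
After iteration 2: n = 1, acc = 0
After iteration 3: n = 2, acc = 2
After iteration 4: n = 3, acc = 2
After iteration 5: n = 4, acc = 6
After iteration 6: n = 5, acc = 6
After iteration 7: n = 6, acc = 12
After iteration 8: n = 7, acc = 12
After iteration 9: n = 8, acc = 20
After iteration 10: n = 9, acc = 20
After iteration 11: n = 10, acc = 30
After iteration 12: n = 11, acc = 30
After iteration 13: n = 12, acc = 42
After iteration 14: n = 13, acc = 42
After iteration 15: n = 14, acc = 56
After iteration 16: n = 15, acc = 56
After iteration 17: n = 16, acc = 72
After iteration 18: n = 17, acc = 72
After iteration 19: n = 18, acc = 90
After iteration 20: n = 19, acc = 90
Loop ends.

Final answer: 90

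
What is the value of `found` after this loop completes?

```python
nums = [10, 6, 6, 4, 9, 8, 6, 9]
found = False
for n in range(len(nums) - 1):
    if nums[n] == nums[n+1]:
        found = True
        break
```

Let's trace through this code step by step.

Initialize: nums = [10, 6, 6, 4, 9, 8, 6, 9]
Initialize: found = False
Entering loop: for n in range(len(nums) - 1):
After iteration 1: n = 0, found = False
After iteration 2: n = 1, found = True
Loop ends.

Final answer: True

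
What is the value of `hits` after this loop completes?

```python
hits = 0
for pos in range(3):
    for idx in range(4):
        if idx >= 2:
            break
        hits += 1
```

Let's trace through this code step by step.

Initialize: hits = 0
Entering loop: for pos in range(3):
After iteration 1: pos = 0, hits = 2
After iteration 2: pos = 1, hits = 4
After iteration 3: pos = 2, hits = 6
Loop ends.

Final answer: 6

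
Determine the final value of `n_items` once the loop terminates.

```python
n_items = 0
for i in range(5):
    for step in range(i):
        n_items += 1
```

Let's trace through this code step by step.

Initialize: n_items = 0
Entering loop: for i in range(5):
After iteration 1: i = 0, n_items = 0
After iteration 2: i = 1, n_items = 1, step = 0
After iteration 3: i = 2, n_items = 3, step = 1
After iteration 4: i = 3, n_items = 6, step = 2
After iteration 5: i = 4, n_items = 10, step = 3
Loop ends.

Final answer: 10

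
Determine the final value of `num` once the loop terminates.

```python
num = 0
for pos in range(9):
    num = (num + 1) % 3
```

Let's trace through this code step by step.

Initialize: num = 0
Entering loop: for pos in range(9):
After iteration 1: pos = 0, num = 1
After iteration 2: pos = 1, num = 2
After iteration 3: pos = 2, num = 0
After iteration 4: pos = 3, num = 1
After iteration 5: pos = 4, num = 2
After iteration 6: pos = 5, num = 0
After iteration 7: pos = 6, num = 1
After iteration 8: pos = 7, num = 2
After iteration 9: pos = 8, num = 0
Loop ends.

Final answer: 0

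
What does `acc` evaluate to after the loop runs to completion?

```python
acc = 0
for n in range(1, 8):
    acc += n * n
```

Let's trace through this code step by step.

Initialize: acc = 0
Entering loop: for n in range(1, 8):
After iteration 1: n = 1, acc = 1
After iteration 2: n = 2, acc = 5
After iteration 3: n = 3, acc = 14
After iteration 4: n = 4, acc = 30
After iteration 5: n = 5, acc = 55
After iteration 6: n = 6, acc = 91
After iteration 7: n = 7, acc = 140
Loop ends.

Final answer: 140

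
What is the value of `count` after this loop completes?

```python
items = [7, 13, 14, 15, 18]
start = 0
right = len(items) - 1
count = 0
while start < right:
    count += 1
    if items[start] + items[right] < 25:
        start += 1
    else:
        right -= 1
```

Let's trace through this code step by step.

Initialize: items = [7, 13, 14, 15, 18]
Initialize: start = 0
Initialize: right = 4
Initialize: count = 0
Entering loop: while start < right:
After iteration 1: start = 0, right = 3, count = 1
After iteration 2: start = 1, right = 3, count = 2
After iteration 3: start = 1, right = 2, count = 3
After iteration 4: start = 1, right = 1, count = 4
Loop ends.

Final answer: 4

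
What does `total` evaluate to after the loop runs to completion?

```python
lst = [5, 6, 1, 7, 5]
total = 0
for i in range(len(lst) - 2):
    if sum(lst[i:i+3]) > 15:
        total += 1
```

Let's trace through this code step by step.

Initialize: lst = [5, 6, 1, 7, 5]
Initialize: total = 0
Entering loop: for i in range(len(lst) - 2):
After iteration 1: i = 0, total = 0
After iteration 2: i = 1, total = 0
After iteration 3: i = 2, total = 0
Loop ends.

Final answer: 0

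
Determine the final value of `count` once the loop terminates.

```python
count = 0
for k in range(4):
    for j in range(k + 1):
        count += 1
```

Let's trace through this code step by step.

Initialize: count = 0
Entering loop: for k in range(4):
After iteration 1: k = 0, count = 1, j = 0
After iteration 2: k = 1, count = 3, j = 1
After iteration 3: k = 2, count = 6, j = 2
After iteration 4: k = 3, count = 10, j = 3
Loop ends.

Final answer: 10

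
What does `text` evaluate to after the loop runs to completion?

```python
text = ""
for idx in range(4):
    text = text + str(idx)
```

Let's trace through this code step by step.

Initialize: text = ''
Entering loop: for idx in range(4):
After iteration 1: idx = 0, text = '0'
After iteration 2: idx = 1, text = '01'
After iteration 3: idx = 2, text = '012'
After iteration 4: idx = 3, text = '0123'
Loop ends.

Final answer: '0123'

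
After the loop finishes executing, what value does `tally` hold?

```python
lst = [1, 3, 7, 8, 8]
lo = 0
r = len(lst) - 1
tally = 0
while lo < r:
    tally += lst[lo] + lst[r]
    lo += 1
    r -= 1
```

Let's trace through this code step by step.

Initialize: lst = [1, 3, 7, 8, 8]
Initialize: lo = 0
Initialize: r = 4
Initialize: tally = 0
Entering loop: while lo < r:
After iteration 1: lo = 1, r = 3, tally = 9
After iteration 2: lo = 2, r = 2, tally = 20
Loop ends.

Final answer: 20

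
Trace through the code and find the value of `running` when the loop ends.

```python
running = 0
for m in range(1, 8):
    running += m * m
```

Let's trace through this code step by step.

Initialize: running = 0
Entering loop: for m in range(1, 8):
After iteration 1: m = 1, running = 1
After iteration 2: m = 2, running = 5
After iteration 3: m = 3, running = 14
After iteration 4: m = 4, running = 30
After iteration 5: m = 5, running = 55
After iteration 6: m = 6, running = 91
After iteration 7: m = 7, running = 140
Loop ends.

Final answer: 140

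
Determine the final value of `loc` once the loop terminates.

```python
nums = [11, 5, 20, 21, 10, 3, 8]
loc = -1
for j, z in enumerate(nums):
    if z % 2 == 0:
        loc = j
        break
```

Let's trace through this code step by step.

Initialize: nums = [11, 5, 20, 21, 10, 3, 8]
Initialize: loc = -1
Entering loop: for j, z in enumerate(nums):
After iteration 1: j = 0, z = 11, loc = -1
After iteration 2: j = 1, z = 5, loc = -1
After iteration 3: j = 2, z = 20, loc = 2
Loop ends.

Final answer: 2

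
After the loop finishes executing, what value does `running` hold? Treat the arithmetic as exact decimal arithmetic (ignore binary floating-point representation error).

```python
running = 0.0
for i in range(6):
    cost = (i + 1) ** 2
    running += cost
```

Let's trace through this code step by step.

Initialize: running = 0.0
Entering loop: for i in range(6):
After iteration 1: i = 0, running = 1.0, cost = 1
After iteration 2: i = 1, running = 5.0, cost = 4
After iteration 3: i = 2, running = 14.0, cost = 9
After iteration 4: i = 3, running = 30.0, cost = 16
After iteration 5: i = 4, running = 55.0, cost = 25
After iteration 6: i = 5, running = 91.0, cost = 36
Loop ends.

Final answer: 91.0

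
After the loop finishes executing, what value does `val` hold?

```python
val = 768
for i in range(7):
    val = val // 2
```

Let's trace through this code step by step.

Initialize: val = 768
Entering loop: for i in range(7):
After iteration 1: i = 0, val = 384
After iteration 2: i = 1, val = 192
After iteration 3: i = 2, val = 96
After iteration 4: i = 3, val = 48
After iteration 5: i = 4, val = 24
After iteration 6: i = 5, val = 12
After iteration 7: i = 6, val = 6
Loop ends.

Final answer: 6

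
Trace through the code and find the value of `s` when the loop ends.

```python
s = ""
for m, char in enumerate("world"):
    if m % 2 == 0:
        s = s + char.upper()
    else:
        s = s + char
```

Let's trace through this code step by step.

Initialize: s = ''
Entering loop: for m, char in enumerate("world"):
After iteration 1: m = 0, char = 'w', s = 'W'
After iteration 2: m = 1, char = 'o', s = 'Wo'
After iteration 3: m = 2, char = 'r', s = 'WoR'
After iteration 4: m = 3, char = 'l', s = 'WoRl'
After iteration 5: m = 4, char = 'd', s = 'WoRlD'
Loop ends.

Final answer: 'WoRlD'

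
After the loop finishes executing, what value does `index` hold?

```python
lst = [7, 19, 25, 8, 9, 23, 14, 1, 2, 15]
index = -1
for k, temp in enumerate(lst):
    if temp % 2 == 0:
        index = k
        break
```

Let's trace through this code step by step.

Initialize: lst = [7, 19, 25, 8, 9, 23, 14, 1, 2, 15]
Initialize: index = -1
Entering loop: for k, temp in enumerate(lst):
After iteration 1: k = 0, temp = 7, index = -1
After iteration 2: k = 1, temp = 19, index = -1
After iteration 3: k = 2, temp = 25, index = -1
After iteration 4: k = 3, temp = 8, index = 3
Loop ends.

Final answer: 3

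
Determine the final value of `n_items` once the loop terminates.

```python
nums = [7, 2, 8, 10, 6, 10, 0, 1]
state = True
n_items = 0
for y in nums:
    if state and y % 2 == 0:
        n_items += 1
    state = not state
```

Let's trace through this code step by step.

Initialize: nums = [7, 2, 8, 10, 6, 10, 0, 1]
Initialize: state = True
Initialize: n_items = 0
Entering loop: for y in nums:
After iteration 1: y = 7, state = False, n_items = 0
After iteration 2: y = 2, state = True, n_items = 0
After iteration 3: y = 8, state = False, n_items = 1
After iteration 4: y = 10, state = True, n_items = 1
After iteration 5: y = 6, state = False, n_items = 2
After iteration 6: y = 10, state = True, n_items = 2
After iteration 7: y = 0, state = False, n_items = 3
After iteration 8: y = 1, state = True, n_items = 3
Loop ends.

Final answer: 3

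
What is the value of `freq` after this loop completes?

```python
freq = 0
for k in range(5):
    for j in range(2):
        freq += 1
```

Let's trace through this code step by step.

Initialize: freq = 0
Entering loop: for k in range(5):
After iteration 1: k = 0, freq = 2
After iteration 2: k = 1, freq = 4
After iteration 3: k = 2, freq = 6
After iteration 4: k = 3, freq = 8
After iteration 5: k = 4, freq = 10
Loop ends.

Final answer: 10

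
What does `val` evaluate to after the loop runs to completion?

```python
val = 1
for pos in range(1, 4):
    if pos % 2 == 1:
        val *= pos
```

Let's trace through this code step by step.

Initialize: val = 1
Entering loop: for pos in range(1, 4):
After iteration 1: pos = 1, val = 1
After iteration 2: pos = 2, val = 1
After iteration 3: pos = 3, val = 3
Loop ends.

Final answer: 3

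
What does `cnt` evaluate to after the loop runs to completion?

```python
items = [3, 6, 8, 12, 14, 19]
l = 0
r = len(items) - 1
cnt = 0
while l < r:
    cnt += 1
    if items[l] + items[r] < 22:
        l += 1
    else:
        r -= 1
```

Let's trace through this code step by step.

Initialize: items = [3, 6, 8, 12, 14, 19]
Initialize: l = 0
Initialize: r = 5
Initialize: cnt = 0
Entering loop: while l < r:
After iteration 1: l = 0, r = 4, cnt = 1
After iteration 2: l = 1, r = 4, cnt = 2
After iteration 3: l = 2, r = 4, cnt = 3
After iteration 4: l = 2, r = 3, cnt = 4
After iteration 5: l = 3, r = 3, cnt = 5
Loop ends.

Final answer: 5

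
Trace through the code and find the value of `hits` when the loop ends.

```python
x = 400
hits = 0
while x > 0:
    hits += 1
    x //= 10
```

Let's trace through this code step by step.

Initialize: x = 400
Initialize: hits = 0
Entering loop: while x > 0:
After iteration 1: x = 40, hits = 1
After iteration 2: x = 4, hits = 2
After iteration 3: x = 0, hits = 3
Loop ends.

Final answer: 3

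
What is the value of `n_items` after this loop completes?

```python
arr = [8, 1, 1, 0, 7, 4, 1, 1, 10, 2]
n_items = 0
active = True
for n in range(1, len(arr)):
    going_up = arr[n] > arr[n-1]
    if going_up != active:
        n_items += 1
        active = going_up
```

Let's trace through this code step by step.

Initialize: arr = [8, 1, 1, 0, 7, 4, 1, 1, 10, 2]
Initialize: n_items = 0
Initialize: active = True
Entering loop: for n in range(1, len(arr)):
After iteration 1: n = 1, n_items = 1, active = False, going_up = False
After iteration 2: n = 2, n_items = 1, active = False, going_up = False
After iteration 3: n = 3, n_items = 1, active = False, going_up = False
After iteration 4: n = 4, n_items = 2, active = True, going_up = True
After iteration 5: n = 5, n_items = 3, active = False, going_up = False
After iteration 6: n = 6, n_items = 3, active = False, going_up = False
After iteration 7: n = 7, n_items = 3, active = False, going_up = False
After iteration 8: n = 8, n_items = 4, active = True, going_up = True
After iteration 9: n = 9, n_items = 5, active = False, going_up = False
Loop ends.

Final answer: 5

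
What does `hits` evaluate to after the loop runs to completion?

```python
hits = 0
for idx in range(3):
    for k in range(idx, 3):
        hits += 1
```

Let's trace through this code step by step.

Initialize: hits = 0
Entering loop: for idx in range(3):
After iteration 1: idx = 0, hits = 3
After iteration 2: idx = 1, hits = 5
After iteration 3: idx = 2, hits = 6
Loop ends.

Final answer: 6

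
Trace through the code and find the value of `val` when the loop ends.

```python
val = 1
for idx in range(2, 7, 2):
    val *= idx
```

Let's trace through this code step by step.

Initialize: val = 1
Entering loop: for idx in range(2, 7, 2):
After iteration 1: idx = 2, val = 2
After iteration 2: idx = 4, val = 8
After iteration 3: idx = 6, val = 48
Loop ends.

Final answer: 48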